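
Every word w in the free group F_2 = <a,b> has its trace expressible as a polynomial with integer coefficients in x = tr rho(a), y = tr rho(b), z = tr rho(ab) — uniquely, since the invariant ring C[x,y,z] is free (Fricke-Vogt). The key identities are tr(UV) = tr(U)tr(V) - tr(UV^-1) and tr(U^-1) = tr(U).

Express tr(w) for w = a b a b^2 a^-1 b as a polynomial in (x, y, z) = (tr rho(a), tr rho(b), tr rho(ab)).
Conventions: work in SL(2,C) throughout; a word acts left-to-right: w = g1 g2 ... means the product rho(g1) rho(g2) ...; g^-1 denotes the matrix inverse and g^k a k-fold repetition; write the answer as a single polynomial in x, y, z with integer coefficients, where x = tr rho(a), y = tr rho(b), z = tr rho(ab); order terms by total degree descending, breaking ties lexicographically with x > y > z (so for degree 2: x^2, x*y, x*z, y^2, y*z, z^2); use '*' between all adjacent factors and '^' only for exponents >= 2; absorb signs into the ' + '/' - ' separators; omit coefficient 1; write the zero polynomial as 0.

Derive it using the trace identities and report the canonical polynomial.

tr(a b a b) = tr(b a) * tr(b a) - tr(1)   [split at repeated b] = z^2 - 2
reduce: tr(a b a) = tr(a) * tr(b a) - tr(b) = x*z - y
tr(a b a b^2) = tr(b) * tr(a b a b) - tr(a b a) = y*z^2 - x*z - y
tr(b a b a b^2) = tr(b) * tr(a b a b^2) - tr(a b a b) = y^2*z^2 - x*y*z - y^2 - z^2 + 2
tr(a b a b a b) = tr(b a) * tr(b a b a) - tr(b^-1 a^-1)   [split at repeated b] = z^3 - 3*z
tr(b a b) = tr(b) * tr(a b) - tr(a) = y*z - x
so tr(a b a b a) = tr(a) * tr(b a b a) - tr(b a b) = x*z^2 - y*z - x
reduce: tr(b a b a b^2 a) = tr(b) * tr(a b a b a b) - tr(a b a b a) = y*z^3 - x*z^2 - 2*y*z + x
reduce: tr(a b a b^2 a^-1 b) = tr(b a b a b^2) * tr(a) - tr(b a b a b^2 a) = x*y^2*z^2 - x^2*y*z - y*z^3 - x*y^2 + 2*y*z + x

x*y^2*z^2 - x^2*y*z - y*z^3 - x*y^2 + 2*y*z + x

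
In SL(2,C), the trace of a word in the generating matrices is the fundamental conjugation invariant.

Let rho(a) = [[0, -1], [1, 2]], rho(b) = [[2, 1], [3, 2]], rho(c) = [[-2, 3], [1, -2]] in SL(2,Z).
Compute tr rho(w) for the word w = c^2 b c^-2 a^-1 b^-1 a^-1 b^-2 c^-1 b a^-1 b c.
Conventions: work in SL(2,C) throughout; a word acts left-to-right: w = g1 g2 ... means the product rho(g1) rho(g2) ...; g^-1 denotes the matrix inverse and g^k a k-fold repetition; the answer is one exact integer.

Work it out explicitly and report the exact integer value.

466362

rho(c) = [[-2, 3], [1, -2]]
... * rho(c) = [[-2, 3], [1, -2]]  ->  [[7, -12], [-4, 7]]
... * rho(b) = [[2, 1], [3, 2]]  ->  [[-22, -17], [13, 10]]
... * rho(c^-1) = [[-2, -3], [-1, -2]]  ->  [[61, 100], [-36, -59]]
... * rho(c^-1) = [[-2, -3], [-1, -2]]  ->  [[-222, -383], [131, 226]]
... * rho(a^-1) = [[2, 1], [-1, 0]]  ->  [[-61, -222], [36, 131]]
... * rho(b^-1) = [[2, -1], [-3, 2]]  ->  [[544, -383], [-321, 226]]
... * rho(a^-1) = [[2, 1], [-1, 0]]  ->  [[1471, 544], [-868, -321]]
... * rho(b^-1) = [[2, -1], [-3, 2]]  ->  [[1310, -383], [-773, 226]]
... * rho(b^-1) = [[2, -1], [-3, 2]]  ->  [[3769, -2076], [-2224, 1225]]
... * rho(c^-1) = [[-2, -3], [-1, -2]]  ->  [[-5462, -7155], [3223, 4222]]
... * rho(b) = [[2, 1], [3, 2]]  ->  [[-32389, -19772], [19112, 11667]]
... * rho(a^-1) = [[2, 1], [-1, 0]]  ->  [[-45006, -32389], [26557, 19112]]
... * rho(b) = [[2, 1], [3, 2]]  ->  [[-187179, -109784], [110450, 64781]]
... * rho(c) = [[-2, 3], [1, -2]]  ->  [[264574, -341969], [-156119, 201788]]
tr = 264574 + 201788 = 466362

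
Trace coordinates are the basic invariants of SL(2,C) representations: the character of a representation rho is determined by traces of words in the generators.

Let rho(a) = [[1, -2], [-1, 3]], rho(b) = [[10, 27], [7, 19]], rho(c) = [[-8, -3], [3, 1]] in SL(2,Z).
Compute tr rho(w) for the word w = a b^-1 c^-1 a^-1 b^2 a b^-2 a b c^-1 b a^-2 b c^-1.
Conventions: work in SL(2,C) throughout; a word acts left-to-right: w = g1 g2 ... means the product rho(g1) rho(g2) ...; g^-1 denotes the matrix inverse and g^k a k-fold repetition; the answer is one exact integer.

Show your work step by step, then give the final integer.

-20452109827628207

rho(a) = [[1, -2], [-1, 3]]
... * rho(b^-1) = [[19, -27], [-7, 10]]  ->  [[33, -47], [-40, 57]]
... * rho(c^-1) = [[1, 3], [-3, -8]]  ->  [[174, 475], [-211, -576]]
... * rho(a^-1) = [[3, 2], [1, 1]]  ->  [[997, 823], [-1209, -998]]
... * rho(b) = [[10, 27], [7, 19]]  ->  [[15731, 42556], [-19076, -51605]]
... * rho(b) = [[10, 27], [7, 19]]  ->  [[455202, 1233301], [-551995, -1495547]]
... * rho(a) = [[1, -2], [-1, 3]]  ->  [[-778099, 2789499], [943552, -3382651]]
... * rho(b^-1) = [[19, -27], [-7, 10]]  ->  [[-34310374, 48903663], [41606045, -59302414]]
... * rho(b^-1) = [[19, -27], [-7, 10]]  ->  [[-994222747, 1415416728], [1205631753, -1716387355]]
... * rho(a) = [[1, -2], [-1, 3]]  ->  [[-2409639475, 6234695678], [2922019108, -7560425571]]
... * rho(b) = [[10, 27], [7, 19]]  ->  [[19546474996, 53398952057], [-23702787917, -64753569933]]
... * rho(c^-1) = [[1, 3], [-3, -8]]  ->  [[-140650381175, -368552191468], [170557921882, 446920195713]]
... * rho(b) = [[10, 27], [7, 19]]  ->  [[-3986369152026, -10800051929617], [4834020588811, 13096547609361]]
... * rho(a^-1) = [[3, 2], [1, 1]]  ->  [[-22759159385695, -18772790233669], [27598609375794, 22764588786983]]
... * rho(a^-1) = [[3, 2], [1, 1]]  ->  [[-87050268390754, -64291109005059], [105560416914365, 77961807538571]]
... * rho(b) = [[10, 27], [7, 19]]  ->  [[-1320540446942953, -3571888317646479], [1601336821913647, 4331405599920704]]
... * rho(c^-1) = [[1, 3], [-3, -8]]  ->  [[9395124505996484, 24613485200342973], [-11392879977848465, -29847234333624691]]
tr = 9395124505996484 + -29847234333624691 = -20452109827628207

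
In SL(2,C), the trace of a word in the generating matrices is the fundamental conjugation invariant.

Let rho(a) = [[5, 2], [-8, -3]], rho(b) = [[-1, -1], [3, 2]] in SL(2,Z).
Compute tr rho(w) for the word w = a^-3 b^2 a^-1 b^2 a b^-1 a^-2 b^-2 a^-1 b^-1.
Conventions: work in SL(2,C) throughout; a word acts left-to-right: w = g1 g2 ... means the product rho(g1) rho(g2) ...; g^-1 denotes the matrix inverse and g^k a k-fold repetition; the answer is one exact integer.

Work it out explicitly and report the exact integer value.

-210

rho(a^-1) = [[-3, -2], [8, 5]]
... * rho(a^-1) = [[-3, -2], [8, 5]]  ->  [[-7, -4], [16, 9]]
... * rho(a^-1) = [[-3, -2], [8, 5]]  ->  [[-11, -6], [24, 13]]
... * rho(b) = [[-1, -1], [3, 2]]  ->  [[-7, -1], [15, 2]]
... * rho(b) = [[-1, -1], [3, 2]]  ->  [[4, 5], [-9, -11]]
... * rho(a^-1) = [[-3, -2], [8, 5]]  ->  [[28, 17], [-61, -37]]
... * rho(b) = [[-1, -1], [3, 2]]  ->  [[23, 6], [-50, -13]]
... * rho(b) = [[-1, -1], [3, 2]]  ->  [[-5, -11], [11, 24]]
... * rho(a) = [[5, 2], [-8, -3]]  ->  [[63, 23], [-137, -50]]
... * rho(b^-1) = [[2, 1], [-3, -1]]  ->  [[57, 40], [-124, -87]]
... * rho(a^-1) = [[-3, -2], [8, 5]]  ->  [[149, 86], [-324, -187]]
... * rho(a^-1) = [[-3, -2], [8, 5]]  ->  [[241, 132], [-524, -287]]
... * rho(b^-1) = [[2, 1], [-3, -1]]  ->  [[86, 109], [-187, -237]]
... * rho(b^-1) = [[2, 1], [-3, -1]]  ->  [[-155, -23], [337, 50]]
... * rho(a^-1) = [[-3, -2], [8, 5]]  ->  [[281, 195], [-611, -424]]
... * rho(b^-1) = [[2, 1], [-3, -1]]  ->  [[-23, 86], [50, -187]]
tr = -23 + -187 = -210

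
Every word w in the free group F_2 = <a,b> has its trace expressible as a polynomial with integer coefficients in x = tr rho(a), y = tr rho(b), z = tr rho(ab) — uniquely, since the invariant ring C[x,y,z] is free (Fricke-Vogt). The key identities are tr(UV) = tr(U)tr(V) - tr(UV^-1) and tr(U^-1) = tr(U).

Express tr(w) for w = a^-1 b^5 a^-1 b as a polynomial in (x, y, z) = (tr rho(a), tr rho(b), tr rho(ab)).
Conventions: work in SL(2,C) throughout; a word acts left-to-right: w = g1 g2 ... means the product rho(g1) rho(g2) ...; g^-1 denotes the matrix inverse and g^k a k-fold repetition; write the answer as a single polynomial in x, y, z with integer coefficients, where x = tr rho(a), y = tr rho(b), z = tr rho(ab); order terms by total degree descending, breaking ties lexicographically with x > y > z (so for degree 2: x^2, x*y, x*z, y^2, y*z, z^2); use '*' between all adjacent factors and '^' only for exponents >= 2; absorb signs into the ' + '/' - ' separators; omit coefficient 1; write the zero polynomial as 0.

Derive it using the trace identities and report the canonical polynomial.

x^2*y^6 - 2*x*y^5*z - 4*x^2*y^4 + y^4*z^2 + 7*x*y^3*z + 3*x^2*y^2 - y^4 - 3*y^2*z^2 - 4*x*y*z + 4*y^2 + z^2 - 2

apply: tr(b^2) = tr(b) tr(b) - tr(1) = y^2 - 2
apply: tr(b^3) = tr(b) tr(b^2) - tr(b) = y^3 - 3*y
tr(b^4) = tr(b) tr(b^3) - tr(b^2) = y^4 - 4*y^2 + 2
apply: tr(b^5) = tr(b) tr(b^4) - tr(b^3) = y^5 - 5*y^3 + 5*y
use: tr(b^6) = tr(b) tr(b^5) - tr(b^4) = y^6 - 6*y^4 + 9*y^2 - 2
apply: tr(b a b) = tr(b) tr(a b) - tr(a) = y*z - x
use: tr(b^2 a b) = tr(b) tr(b a b) - tr(b a) = y^2*z - x*y - z
apply: tr(b a b^3) = tr(b) tr(b^2 a b) - tr(b^2 a) = y^3*z - x*y^2 - 2*y*z + x
tr(b a b^4) = tr(b) tr(b a b^3) - tr(b a b^2) = y^4*z - x*y^3 - 3*y^2*z + 2*x*y + z
tr(b^6 a) = tr(b) tr(b a b^4) - tr(b a b^3) = y^5*z - x*y^4 - 4*y^3*z + 3*x*y^2 + 3*y*z - x
use: tr(b a^-1 b^5) = tr(b^6) tr(a) - tr(b^6 a) = x*y^6 - y^5*z - 5*x*y^4 + 4*y^3*z + 6*x*y^2 - 3*y*z - x
tr(a b a b) = tr(a b) tr(a b) - tr(1)   [split at repeated a] = z^2 - 2
apply: tr(a b a) = tr(a) tr(b a) - tr(b) = x*z - y
apply: tr(b a b a b) = tr(b) tr(a b a b) - tr(a b a) = y*z^2 - x*z - y
use: tr(b a b a b^2) = tr(b) tr(b a b a b) - tr(b a b a) = y^2*z^2 - x*y*z - y^2 - z^2 + 2
use: tr(b^2 a b a b^2) = tr(b) tr(b a b a b^2) - tr(b a b a b) = y^3*z^2 - x*y^2*z - y^3 - 2*y*z^2 + x*z + 3*y
tr(b^5 a b a) = tr(b) tr(b^2 a b a b^2) - tr(b^2 a b a b) = y^4*z^2 - x*y^3*z - y^4 - 3*y^2*z^2 + 2*x*y*z + 4*y^2 + z^2 - 2
use: tr(b a^-1 b^5 a) = tr(b^5 a b) tr(a) - tr(b^5 a b a) = x*y^5*z - x^2*y^4 - y^4*z^2 - 3*x*y^3*z + 3*x^2*y^2 + y^4 + 3*y^2*z^2 + x*y*z - x^2 - 4*y^2 - z^2 + 2
apply: tr(a^-1 b^5 a^-1 b) = tr(b a^-1 b^5) tr(a) - tr(b a^-1 b^5 a) = x^2*y^6 - 2*x*y^5*z - 4*x^2*y^4 + y^4*z^2 + 7*x*y^3*z + 3*x^2*y^2 - y^4 - 3*y^2*z^2 - 4*x*y*z + 4*y^2 + z^2 - 2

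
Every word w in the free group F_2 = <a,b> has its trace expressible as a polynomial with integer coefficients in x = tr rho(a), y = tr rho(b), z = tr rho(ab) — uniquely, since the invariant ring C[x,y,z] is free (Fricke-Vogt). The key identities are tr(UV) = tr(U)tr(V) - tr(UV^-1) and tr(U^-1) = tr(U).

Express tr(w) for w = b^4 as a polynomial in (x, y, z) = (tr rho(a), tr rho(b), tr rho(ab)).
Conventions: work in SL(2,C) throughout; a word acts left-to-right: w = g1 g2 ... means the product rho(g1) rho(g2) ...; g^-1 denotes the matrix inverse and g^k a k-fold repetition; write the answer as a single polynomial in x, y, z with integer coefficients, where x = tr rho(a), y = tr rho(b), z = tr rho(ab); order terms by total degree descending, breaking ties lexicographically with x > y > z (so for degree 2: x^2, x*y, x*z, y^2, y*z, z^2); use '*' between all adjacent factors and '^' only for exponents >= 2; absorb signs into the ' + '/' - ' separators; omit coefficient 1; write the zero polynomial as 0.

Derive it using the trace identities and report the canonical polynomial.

trace(b^2) = trace(b)*trace(b) - trace(1) = y^2 - 2
trace(b^3) = trace(b)*trace(b^2) - trace(b) = y^3 - 3*y
trace(b^4) = trace(b)*trace(b^3) - trace(b^2) = y^4 - 4*y^2 + 2

y^4 - 4*y^2 + 2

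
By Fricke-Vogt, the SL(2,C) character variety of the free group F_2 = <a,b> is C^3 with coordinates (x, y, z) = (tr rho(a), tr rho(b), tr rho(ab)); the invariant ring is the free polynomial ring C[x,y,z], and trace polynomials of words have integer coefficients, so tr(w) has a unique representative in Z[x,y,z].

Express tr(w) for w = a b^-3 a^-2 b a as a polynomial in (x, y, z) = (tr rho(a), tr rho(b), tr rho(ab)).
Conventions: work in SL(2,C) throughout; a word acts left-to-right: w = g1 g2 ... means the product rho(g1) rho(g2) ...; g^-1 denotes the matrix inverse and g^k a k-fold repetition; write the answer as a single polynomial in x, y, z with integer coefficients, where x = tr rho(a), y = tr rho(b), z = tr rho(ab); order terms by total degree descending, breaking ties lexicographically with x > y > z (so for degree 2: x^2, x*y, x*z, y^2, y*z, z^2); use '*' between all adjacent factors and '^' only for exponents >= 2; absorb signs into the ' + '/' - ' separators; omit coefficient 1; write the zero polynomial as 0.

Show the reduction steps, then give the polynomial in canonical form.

use: tr(a^2 b) = tr(a) * tr(b a) - tr(b)  (reduce the a square) = x*z - y
tr(a^2) = tr(a) * tr(a) - tr(1)  (reduce the a square) = x^2 - 2
tr(b a^2 b) = tr(b) * tr(a^2 b) - tr(a^2)  (reduce the b square) = x*y*z - x^2 - y^2 + 2
apply: tr(b a b a) = tr(b a) * tr(b a) - tr(1)  (split on b) = z^2 - 2
use: tr(b a b) = tr(b) * tr(a b) - tr(a)  (reduce the b square) = y*z - x
use: tr(b a^2 b a) = tr(a) * tr(b a b a) - tr(b a b)  (reduce the a square) = x*z^2 - y*z - x
tr(a^-1 b a^2 b) = tr(b a^2 b) * tr(a) - tr(b a^2 b a)  (eliminate a^-1) = x^2*y*z - x^3 - x*y^2 - x*z^2 + y*z + 3*x
tr(a^-2 b a^2 b) = tr(a^-1 b a^2 b) * tr(a) - tr(a^-1 b a^2 b a)  (eliminate a^-1) = x^3*y*z - x^4 - x^2*y^2 - x^2*z^2 + 4*x^2 + y^2 - 2
apply: tr(b^-1 a^-2 b a^2) = tr(a^-2 b a^2) * tr(b) - tr(a^-2 b a^2 b)  (eliminate b^-1) = -x^3*y*z + x^4 + x^2*y^2 + x^2*z^2 - 4*x^2 + 2
tr(b^-2 a^-2 b a^2) = tr(b^-1 a^-2 b a^2) * tr(b) - tr(b^-1 a^-2 b a^2 b)  (eliminate b^-1) = -x^3*y^2*z + x^4*y + x^2*y^3 + x^2*y*z^2 - 4*x^2*y + y
tr(a b^-3 a^-2 b a) = tr(b^-2 a^-2 b a^2) * tr(b) - tr(b^-2 a^-2 b a^2 b)  (eliminate b^-1) = -x^3*y^3*z + x^4*y^2 + x^2*y^4 + x^2*y^2*z^2 + x^3*y*z - x^4 - 5*x^2*y^2 - x^2*z^2 + 4*x^2 + y^2 - 2

-x^3*y^3*z + x^4*y^2 + x^2*y^4 + x^2*y^2*z^2 + x^3*y*z - x^4 - 5*x^2*y^2 - x^2*z^2 + 4*x^2 + y^2 - 2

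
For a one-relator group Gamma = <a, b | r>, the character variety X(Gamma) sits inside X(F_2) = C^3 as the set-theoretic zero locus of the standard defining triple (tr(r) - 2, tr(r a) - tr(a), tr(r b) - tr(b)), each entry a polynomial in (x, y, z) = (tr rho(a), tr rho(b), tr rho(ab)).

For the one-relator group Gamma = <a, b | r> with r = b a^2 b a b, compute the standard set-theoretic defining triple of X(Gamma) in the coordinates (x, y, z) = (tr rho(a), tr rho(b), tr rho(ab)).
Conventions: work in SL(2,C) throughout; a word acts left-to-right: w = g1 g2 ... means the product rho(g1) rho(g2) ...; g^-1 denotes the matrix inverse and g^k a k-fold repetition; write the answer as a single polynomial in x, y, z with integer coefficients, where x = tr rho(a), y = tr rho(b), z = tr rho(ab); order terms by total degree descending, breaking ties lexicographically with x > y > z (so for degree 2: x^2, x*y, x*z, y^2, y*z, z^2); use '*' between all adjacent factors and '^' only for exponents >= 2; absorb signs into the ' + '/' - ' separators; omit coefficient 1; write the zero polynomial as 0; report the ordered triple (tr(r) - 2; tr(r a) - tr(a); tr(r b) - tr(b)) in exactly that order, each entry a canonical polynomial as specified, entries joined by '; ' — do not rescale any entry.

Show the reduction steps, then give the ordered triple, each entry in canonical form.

x*y*z^2 - x^2*z - y^2*z + z - 2; x*z^3 - y*z^2 - 2*x*z - x + y; x*y^2*z^2 - x^2*y*z - y^3*z - x*z^2 + 2*y*z + x - y

use: trace(a b a b) = trace(a b) * trace(a b) - trace(1) = z^2 - 2
use: trace(a b a) = trace(a) * trace(b a) - trace(b) = x*z - y
trace(b a b^2 a) = trace(b) * trace(a b a b) - trace(a b a) = y*z^2 - x*z - y
use: trace(b a b) = trace(b) * trace(a b) - trace(a) = y*z - x
apply: trace(b a b^2) = trace(b) * trace(b a b) - trace(b a) = y^2*z - x*y - z
use: trace(b a^2 b a b) = trace(a) * trace(b a b^2 a) - trace(b a b^2) = x*y*z^2 - x^2*z - y^2*z + z
use: trace(b a b a b a) = trace(a b a b) * trace(a b) - trace(b a)  (split on a) = z^3 - 3*z
trace(b a^2 b a b a) = trace(a) * trace(b a b a b a) - trace(b a b a b)  (reduce the a square) = x*z^3 - y*z^2 - 2*x*z + y
use: trace(a^2 b a b) = trace(a) * trace(b a b a) - trace(b a b) = x*z^2 - y*z - x
use: trace(b a^2 b a b^2) = trace(b) * trace(a^2 b a b^2) - trace(a^2 b a b) = x*y^2*z^2 - x^2*y*z - y^3*z - x*z^2 + 2*y*z + x
assemble the triple (trace(r) - 2; trace(r a) - x; trace(r b) - y)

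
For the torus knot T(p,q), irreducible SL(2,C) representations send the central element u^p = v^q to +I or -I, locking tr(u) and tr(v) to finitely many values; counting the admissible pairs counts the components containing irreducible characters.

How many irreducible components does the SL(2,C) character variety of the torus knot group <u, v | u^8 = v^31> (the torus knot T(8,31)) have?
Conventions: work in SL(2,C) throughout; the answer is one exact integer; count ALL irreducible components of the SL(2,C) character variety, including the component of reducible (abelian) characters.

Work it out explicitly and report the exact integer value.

106

Gamma = < u, v | u^8 = v^31 > (torus knot T(8,31)); the central element u^8 = v^31 acts as +I or -I in any irreducible SL(2,C) representation.
This locks tr(u) to 2*cos(pi*alpha/8), alpha in 1..7, and tr(v) to 2*cos(pi*beta/31), beta in 1..30, on each component of irreducible characters.
Consistency of u^8 = (-1)^alpha I with v^31 = (-1)^beta I forces alpha = beta (mod 2).
Counting: 4 odd alphas x 15 odd betas + 3 even alphas x 15 even betas = 60 + 45 = 105.
components with irreducible characters: 105; plus the single component of reducible (abelian) characters: total 106.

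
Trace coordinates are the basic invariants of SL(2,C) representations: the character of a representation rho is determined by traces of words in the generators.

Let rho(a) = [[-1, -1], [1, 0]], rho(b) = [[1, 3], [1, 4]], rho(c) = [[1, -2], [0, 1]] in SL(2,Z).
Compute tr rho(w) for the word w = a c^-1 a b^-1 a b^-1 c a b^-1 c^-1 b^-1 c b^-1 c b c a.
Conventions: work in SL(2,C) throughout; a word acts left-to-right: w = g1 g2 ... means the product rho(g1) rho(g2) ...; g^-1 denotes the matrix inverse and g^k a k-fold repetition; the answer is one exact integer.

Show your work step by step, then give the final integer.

rho(a) = [[-1, -1], [1, 0]]
... * rho(c^-1) = [[1, 2], [0, 1]]  ->  [[-1, -3], [1, 2]]
... * rho(a) = [[-1, -1], [1, 0]]  ->  [[-2, 1], [1, -1]]
... * rho(b^-1) = [[4, -3], [-1, 1]]  ->  [[-9, 7], [5, -4]]
... * rho(a) = [[-1, -1], [1, 0]]  ->  [[16, 9], [-9, -5]]
... * rho(b^-1) = [[4, -3], [-1, 1]]  ->  [[55, -39], [-31, 22]]
... * rho(c) = [[1, -2], [0, 1]]  ->  [[55, -149], [-31, 84]]
... * rho(a) = [[-1, -1], [1, 0]]  ->  [[-204, -55], [115, 31]]
... * rho(b^-1) = [[4, -3], [-1, 1]]  ->  [[-761, 557], [429, -314]]
... * rho(c^-1) = [[1, 2], [0, 1]]  ->  [[-761, -965], [429, 544]]
... * rho(b^-1) = [[4, -3], [-1, 1]]  ->  [[-2079, 1318], [1172, -743]]
... * rho(c) = [[1, -2], [0, 1]]  ->  [[-2079, 5476], [1172, -3087]]
... * rho(b^-1) = [[4, -3], [-1, 1]]  ->  [[-13792, 11713], [7775, -6603]]
... * rho(c) = [[1, -2], [0, 1]]  ->  [[-13792, 39297], [7775, -22153]]
... * rho(b) = [[1, 3], [1, 4]]  ->  [[25505, 115812], [-14378, -65287]]
... * rho(c) = [[1, -2], [0, 1]]  ->  [[25505, 64802], [-14378, -36531]]
... * rho(a) = [[-1, -1], [1, 0]]  ->  [[39297, -25505], [-22153, 14378]]
tr = 39297 + 14378 = 53675

53675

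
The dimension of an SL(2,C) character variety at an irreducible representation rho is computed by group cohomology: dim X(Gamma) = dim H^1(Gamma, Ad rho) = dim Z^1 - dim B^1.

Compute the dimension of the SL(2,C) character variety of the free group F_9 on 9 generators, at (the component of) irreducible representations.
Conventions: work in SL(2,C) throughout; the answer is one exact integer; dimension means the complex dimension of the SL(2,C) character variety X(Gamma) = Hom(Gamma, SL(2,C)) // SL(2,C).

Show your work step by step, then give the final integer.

The free group F_9: 9 generators, no relators.
So Z^1 = (sl_2)^9 in full: dim Z^1 = 27.
dim B^1 = 3: the coboundary map is injective because an irreducible image has centralizer 0 in sl_2.
Therefore dim X = 27 - 3 = 24.

24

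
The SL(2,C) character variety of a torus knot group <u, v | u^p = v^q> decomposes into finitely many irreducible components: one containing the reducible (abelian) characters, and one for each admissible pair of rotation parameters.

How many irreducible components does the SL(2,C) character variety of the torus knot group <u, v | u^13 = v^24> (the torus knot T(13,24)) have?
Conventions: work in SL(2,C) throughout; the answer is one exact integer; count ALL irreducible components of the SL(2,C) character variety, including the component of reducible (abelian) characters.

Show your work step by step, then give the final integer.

Gamma = < u, v | u^13 = v^24 > (torus knot T(13,24)); the central element u^13 = v^24 acts as +I or -I in any irreducible SL(2,C) representation.
On an irreducible component, tr(u) is locked at 2*cos(pi*alpha/13) for some alpha in 1..12, and tr(v) at 2*cos(pi*beta/24) for some beta in 1..23.
u^13 = (-1)^alpha I and v^24 = (-1)^beta I must agree, so alpha and beta have equal parity.
count pairs: odd alpha (6 choices) x odd beta (12), plus even alpha (6) x even beta (11): 6*12 + 6*11 = 138.
Total: 138 irreducible-character components + 1 reducible (abelian) component = 139.

139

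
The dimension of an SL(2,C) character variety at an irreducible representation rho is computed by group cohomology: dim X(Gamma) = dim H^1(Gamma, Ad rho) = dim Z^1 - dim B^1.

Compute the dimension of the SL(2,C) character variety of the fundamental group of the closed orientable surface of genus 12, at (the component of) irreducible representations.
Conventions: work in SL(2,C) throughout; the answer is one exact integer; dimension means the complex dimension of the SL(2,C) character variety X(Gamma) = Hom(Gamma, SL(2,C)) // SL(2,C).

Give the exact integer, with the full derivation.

The genus-12 surface group: 2g = 24 generators, one relator prod [a_i, b_i].
Unconstrained cocycle data is one sl_2 vector per generator (72 dimensions), cut by the relator condition d_2(z) = 0.
H^2 = coker(d_2) is dual to H^0 = 0 at irreducible rho (Poincare duality), so d_2 is onto: dim Z^1 = 69.
Coboundaries contribute dim B^1 = 3 (injective at irreducible rho).
dim X = dim H^1 = 69 - 3 = 66.

66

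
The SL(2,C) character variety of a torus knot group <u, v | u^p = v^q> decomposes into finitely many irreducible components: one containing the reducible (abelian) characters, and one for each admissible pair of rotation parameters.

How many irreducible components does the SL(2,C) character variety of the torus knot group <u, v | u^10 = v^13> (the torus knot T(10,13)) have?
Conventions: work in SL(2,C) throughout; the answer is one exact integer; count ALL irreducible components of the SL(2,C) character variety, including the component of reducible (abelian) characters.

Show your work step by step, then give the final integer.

In the torus knot group T(10,13), u^10 = v^13 is central, so an irreducible representation sends it to +I or -I (Schur).
So on each irreducible component the traces are pinned: tr(u) = 2*cos(pi*alpha/10) with 1 <= alpha <= 9, tr(v) = 2*cos(pi*beta/13) with 1 <= beta <= 12.
u^10 = (-1)^alpha I and v^13 = (-1)^beta I must agree, so alpha and beta have equal parity.
Enumerate parity-matched pairs: 5*6 odd-odd plus 4*6 even-even gives 54.
That is 54 components of irreducible characters, and with the reducible (abelian) component the total is 55.

55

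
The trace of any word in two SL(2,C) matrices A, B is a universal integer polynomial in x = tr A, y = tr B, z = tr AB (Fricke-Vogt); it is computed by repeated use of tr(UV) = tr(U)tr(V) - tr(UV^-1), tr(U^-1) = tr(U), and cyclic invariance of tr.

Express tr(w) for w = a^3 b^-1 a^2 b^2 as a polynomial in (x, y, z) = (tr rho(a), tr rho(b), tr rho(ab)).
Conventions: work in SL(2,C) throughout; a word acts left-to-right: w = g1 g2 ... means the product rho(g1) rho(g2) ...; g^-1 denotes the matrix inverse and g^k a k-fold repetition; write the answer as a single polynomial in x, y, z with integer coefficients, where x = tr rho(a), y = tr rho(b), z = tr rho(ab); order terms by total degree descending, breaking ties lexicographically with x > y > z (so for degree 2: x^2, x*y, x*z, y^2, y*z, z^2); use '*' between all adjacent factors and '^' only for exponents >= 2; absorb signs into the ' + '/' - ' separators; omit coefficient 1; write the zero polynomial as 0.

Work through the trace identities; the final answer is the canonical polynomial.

x^4*y^2*z - x^5*y - x^3*y^3 - x^3*y*z^2 + x^4*z - x^2*y^2*z + 4*x^3*y + x*y^3 + x*y*z^2 - 3*x^2*z - 2*x*y + z

trace(b a^2) = trace(a)*trace(b a) - trace(b) = x*z - y
trace(b a^3) = trace(a)*trace(b a^2) - trace(b a) = x^2*z - x*y - z
trace(a^4 b) = trace(a)*trace(b a^3) - trace(b a^2) = x^3*z - x^2*y - 2*x*z + y
trace(a^2) = trace(a)*trace(a) - trace(1) = x^2 - 2
trace(a^3) = trace(a)*trace(a^2) - trace(a) = x^3 - 3*x
trace(a^4) = trace(a)*trace(a^3) - trace(a^2) = x^4 - 4*x^2 + 2
trace(b^2 a^4) = trace(b)*trace(a^4 b) - trace(a^4) = x^3*y*z - x^4 - x^2*y^2 - 2*x*y*z + 4*x^2 + y^2 - 2
trace(b^2 a^3) = trace(b)*trace(a^3 b) - trace(a^3) = x^2*y*z - x^3 - x*y^2 - y*z + 3*x
trace(a^2 b^2 a^3) = trace(a)*trace(b^2 a^4) - trace(b^2 a^3) = x^4*y*z - x^5 - x^3*y^2 - 3*x^2*y*z + 5*x^3 + 2*x*y^2 + y*z - 5*x
trace(a b a b) = trace(a b)*trace(a b) - trace(1)   [split at repeated a] = z^2 - 2
trace(b^2 a b a) = trace(b)*trace(a b a b) - trace(a b a) = y*z^2 - x*z - y
trace(b a b) = trace(b)*trace(a b) - trace(a) = y*z - x
trace(b^2 a b) = trace(b)*trace(b a b) - trace(b a) = y^2*z - x*y - z
trace(b a^2 b^2 a) = trace(a)*trace(b^2 a b a) - trace(b^2 a b) = x*y*z^2 - x^2*z - y^2*z + z
trace(b^2) = trace(b)*trace(b) - trace(1) = y^2 - 2
trace(b a^2 b) = trace(a)*trace(b^2 a) - trace(b^2) = x*y*z - x^2 - y^2 + 2
trace(b a^2 b^2) = trace(b)*trace(b a^2 b) - trace(b a^2) = x*y^2*z - x^2*y - y^3 - x*z + 3*y
trace(b a^2 b^2 a^2) = trace(a)*trace(b a^2 b^2 a) - trace(b a^2 b^2) = x^2*y*z^2 - x^3*z - 2*x*y^2*z + x^2*y + y^3 + 2*x*z - 3*y
trace(a^2 b^2 a^3 b) = trace(a)*trace(b a^2 b^2 a^2) - trace(b a^2 b^2 a) = x^3*y*z^2 - x^4*z - 2*x^2*y^2*z + x^3*y + x*y^3 - x*y*z^2 + 3*x^2*z + y^2*z - 3*x*y - z
trace(a^3 b^-1 a^2 b^2) = trace(a^2 b^2 a^3)*trace(b) - trace(a^2 b^2 a^3 b) = x^4*y^2*z - x^5*y - x^3*y^3 - x^3*y*z^2 + x^4*z - x^2*y^2*z + 4*x^3*y + x*y^3 + x*y*z^2 - 3*x^2*z - 2*x*y + z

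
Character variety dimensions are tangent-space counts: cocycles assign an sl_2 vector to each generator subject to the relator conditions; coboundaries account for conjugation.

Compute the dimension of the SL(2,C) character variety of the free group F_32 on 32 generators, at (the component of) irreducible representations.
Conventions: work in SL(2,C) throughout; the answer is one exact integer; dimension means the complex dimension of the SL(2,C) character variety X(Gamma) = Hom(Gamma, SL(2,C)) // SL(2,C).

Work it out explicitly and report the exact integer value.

Here Gamma is free of rank 32 — no relator constrains a cocycle.
Z^1(Gamma, Ad rho) = (sl_2)^32: a cocycle is a free choice of one sl_2 vector per generator, so dim Z^1 = 3*32 = 96.
Irreducibility makes the coboundary map sl_2 -> Z^1 injective (trivial centralizer), so dim B^1 = 3.
dim H^1 = 96 - 3 = 93, which is dim X.

93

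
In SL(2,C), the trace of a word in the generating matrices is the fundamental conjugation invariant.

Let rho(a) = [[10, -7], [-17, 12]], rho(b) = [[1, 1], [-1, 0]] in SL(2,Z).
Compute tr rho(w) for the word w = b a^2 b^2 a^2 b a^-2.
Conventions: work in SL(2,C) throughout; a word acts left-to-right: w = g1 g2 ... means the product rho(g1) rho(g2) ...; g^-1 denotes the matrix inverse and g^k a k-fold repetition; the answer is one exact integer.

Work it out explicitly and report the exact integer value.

112444333

rho(b) = [[1, 1], [-1, 0]]
... * rho(a) = [[10, -7], [-17, 12]]  ->  [[-7, 5], [-10, 7]]
... * rho(a) = [[10, -7], [-17, 12]]  ->  [[-155, 109], [-219, 154]]
... * rho(b) = [[1, 1], [-1, 0]]  ->  [[-264, -155], [-373, -219]]
... * rho(b) = [[1, 1], [-1, 0]]  ->  [[-109, -264], [-154, -373]]
... * rho(a) = [[10, -7], [-17, 12]]  ->  [[3398, -2405], [4801, -3398]]
... * rho(a) = [[10, -7], [-17, 12]]  ->  [[74865, -52646], [105776, -74383]]
... * rho(b) = [[1, 1], [-1, 0]]  ->  [[127511, 74865], [180159, 105776]]
... * rho(a^-1) = [[12, 7], [17, 10]]  ->  [[2802837, 1641227], [3960100, 2318873]]
... * rho(a^-1) = [[12, 7], [17, 10]]  ->  [[61534903, 36032129], [86942041, 50909430]]
tr = 61534903 + 50909430 = 112444333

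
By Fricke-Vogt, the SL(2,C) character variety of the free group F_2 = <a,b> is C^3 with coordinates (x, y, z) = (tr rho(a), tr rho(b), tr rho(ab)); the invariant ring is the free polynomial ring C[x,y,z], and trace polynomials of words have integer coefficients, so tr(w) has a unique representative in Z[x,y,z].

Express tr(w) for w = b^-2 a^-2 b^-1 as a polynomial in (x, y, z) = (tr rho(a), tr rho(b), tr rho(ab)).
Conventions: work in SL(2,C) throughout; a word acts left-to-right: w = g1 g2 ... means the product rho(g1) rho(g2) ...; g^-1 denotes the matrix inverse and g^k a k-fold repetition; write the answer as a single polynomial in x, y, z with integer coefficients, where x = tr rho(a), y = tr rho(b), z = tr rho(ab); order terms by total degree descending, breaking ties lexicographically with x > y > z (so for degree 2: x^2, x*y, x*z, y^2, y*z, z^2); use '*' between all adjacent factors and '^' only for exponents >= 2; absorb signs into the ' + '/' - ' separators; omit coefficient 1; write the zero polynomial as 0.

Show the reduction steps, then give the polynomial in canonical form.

x*y^2*z - x^2*y - y^3 - x*z + 3*y

tr(b^-1) = tr(b) = y
tr(b^-2) = tr(b^-1) tr(b) - tr(1)   [inverse elimination on b] = y^2 - 2
reduce: tr(b^-1 a) = tr(a) tr(b) - tr(a b)   [inverse elimination on b] = x*y - z
tr(b^-2 a) = tr(b^-1 a) tr(b) - tr(b^-1 a b)   [inverse elimination on b] = x*y^2 - y*z - x
so tr(b^-2 a^-1) = tr(b^-2) tr(a) - tr(b^-2 a)   [inverse elimination on a] = y*z - x
tr(b^-1 a^-2 b^-1) = tr(b^-2 a^-1) tr(a) - tr(b^-2)   [inverse elimination on a] = x*y*z - x^2 - y^2 + 2
so tr(b^-1 a^-2) = tr(a^-1 b^-1) tr(a) - tr(a^-1 b^-1 a)   [inverse elimination on a] = x*z - y
so tr(b^-2 a^-2 b^-1) = tr(b^-1 a^-2 b^-1) tr(b) - tr(b^-1 a^-2)   [inverse elimination on b] = x*y^2*z - x^2*y - y^3 - x*z + 3*y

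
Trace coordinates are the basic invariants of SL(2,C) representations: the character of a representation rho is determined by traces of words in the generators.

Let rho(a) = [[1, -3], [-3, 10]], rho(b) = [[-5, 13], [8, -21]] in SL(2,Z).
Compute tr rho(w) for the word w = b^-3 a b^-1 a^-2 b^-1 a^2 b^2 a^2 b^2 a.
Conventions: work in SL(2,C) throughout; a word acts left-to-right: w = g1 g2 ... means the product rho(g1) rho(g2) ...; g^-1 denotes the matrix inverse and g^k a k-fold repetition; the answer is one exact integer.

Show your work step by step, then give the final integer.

rho(b^-1) = [[-21, -13], [-8, -5]]
... * rho(b^-1) = [[-21, -13], [-8, -5]]  ->  [[545, 338], [208, 129]]
... * rho(b^-1) = [[-21, -13], [-8, -5]]  ->  [[-14149, -8775], [-5400, -3349]]
... * rho(a) = [[1, -3], [-3, 10]]  ->  [[12176, -45303], [4647, -17290]]
... * rho(b^-1) = [[-21, -13], [-8, -5]]  ->  [[106728, 68227], [40733, 26039]]
... * rho(a^-1) = [[10, 3], [3, 1]]  ->  [[1271961, 388411], [485447, 148238]]
... * rho(a^-1) = [[10, 3], [3, 1]]  ->  [[13884843, 4204294], [5299184, 1604579]]
... * rho(b^-1) = [[-21, -13], [-8, -5]]  ->  [[-325216055, -201524429], [-124119496, -76912287]]
... * rho(a) = [[1, -3], [-3, 10]]  ->  [[279357232, -1039596125], [106617365, -396764382]]
... * rho(a) = [[1, -3], [-3, 10]]  ->  [[3398145607, -11234032946], [1296910511, -4287495915]]
... * rho(b) = [[-5, 13], [8, -21]]  ->  [[-106862991603, 280090584757], [-40784519875, 106897250858]]
... * rho(b) = [[-5, 13], [8, -21]]  ->  [[2775039636071, -7271121170736], [1059100606239, -2775041026393]]
... * rho(a) = [[1, -3], [-3, 10]]  ->  [[24588403148279, -81036330615573], [9384223685418, -30927712082647]]
... * rho(a) = [[1, -3], [-3, 10]]  ->  [[267697394994998, -884128515600567], [102167359933359, -337429791882724]]
... * rho(b) = [[-5, 13], [8, -21]]  ->  [[-8411515099779526, 22046764962546881], [-3210275134728587, 8414201308670871]]
... * rho(b) = [[-5, 13], [8, -21]]  ->  [[218431695199272678, -572331760510618339], [83364986143009903, -218431804233559922]]
... * rho(a) = [[1, -3], [-3, 10]]  ->  [[1935426976731127695, -6378612690704001424], [738660398843689669, -2434413000764628929]]
tr = 1935426976731127695 + -2434413000764628929 = -498986024033501234

-498986024033501234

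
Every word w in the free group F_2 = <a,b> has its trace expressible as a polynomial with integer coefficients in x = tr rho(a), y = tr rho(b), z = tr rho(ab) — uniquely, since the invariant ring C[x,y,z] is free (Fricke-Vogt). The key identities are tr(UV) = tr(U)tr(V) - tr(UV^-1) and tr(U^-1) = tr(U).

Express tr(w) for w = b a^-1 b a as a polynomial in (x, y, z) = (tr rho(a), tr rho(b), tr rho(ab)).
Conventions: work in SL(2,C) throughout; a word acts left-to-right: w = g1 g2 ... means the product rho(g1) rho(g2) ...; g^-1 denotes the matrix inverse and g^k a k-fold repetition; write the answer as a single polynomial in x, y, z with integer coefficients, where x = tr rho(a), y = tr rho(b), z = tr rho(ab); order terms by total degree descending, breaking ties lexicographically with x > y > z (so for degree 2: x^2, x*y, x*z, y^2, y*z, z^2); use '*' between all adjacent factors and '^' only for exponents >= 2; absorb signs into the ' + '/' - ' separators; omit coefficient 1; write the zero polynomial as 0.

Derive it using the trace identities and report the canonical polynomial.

x*y*z - x^2 - z^2 + 2

trace(b a b) = trace(b)*trace(a b) - trace(a)   [square of b] = y*z - x
trace(b a b a) = trace(a b)*trace(a b) - trace(1)   [split at a repeated a] = z^2 - 2
trace(b a^-1 b a) = trace(b a b)*trace(a) - trace(b a b a)   [inverse elimination on a] = x*y*z - x^2 - z^2 + 2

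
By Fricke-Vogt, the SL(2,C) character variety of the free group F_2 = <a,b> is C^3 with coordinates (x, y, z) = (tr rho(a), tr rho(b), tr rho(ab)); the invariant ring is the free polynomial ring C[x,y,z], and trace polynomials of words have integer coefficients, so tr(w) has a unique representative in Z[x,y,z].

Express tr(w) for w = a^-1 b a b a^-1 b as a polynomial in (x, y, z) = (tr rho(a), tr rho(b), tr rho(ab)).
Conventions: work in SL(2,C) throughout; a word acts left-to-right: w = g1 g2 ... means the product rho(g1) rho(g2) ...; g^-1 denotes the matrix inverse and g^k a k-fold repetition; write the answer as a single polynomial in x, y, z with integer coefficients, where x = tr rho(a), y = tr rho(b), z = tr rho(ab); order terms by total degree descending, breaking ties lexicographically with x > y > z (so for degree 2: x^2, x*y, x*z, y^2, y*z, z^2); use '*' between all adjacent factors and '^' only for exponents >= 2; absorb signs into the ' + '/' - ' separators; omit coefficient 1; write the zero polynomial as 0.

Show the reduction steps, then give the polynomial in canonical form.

tr(a b^2) = tr(b) tr(a b) - tr(a) = y*z - x
tr(b a b^2) = tr(b) tr(a b^2) - tr(a b) = y^2*z - x*y - z
and tr(a b a b) = tr(b a) tr(b a) - tr(1)   [split at repeated b] = z^2 - 2
next, tr(a b a) = tr(a) tr(b a) - tr(b) = x*z - y
tr(b a b^2 a) = tr(b) tr(a b a b) - tr(a b a) = y*z^2 - x*z - y
tr(b a^-1 b a b) = tr(b a b^2) tr(a) - tr(b a b^2 a) = x*y^2*z - x^2*y - y*z^2 + y
tr(b a b a b a) = tr(b a) tr(b a b a) - tr(b^-1 a^-1)   [split at repeated b] = z^3 - 3*z
tr(b a^-1 b a b a) = tr(b a b a b) tr(a) - tr(b a b a b a) = x*y*z^2 - x^2*z - z^3 - x*y + 3*z
tr(a^-1 b a b a^-1 b) = tr(b a^-1 b a b) tr(a) - tr(b a^-1 b a b a) = x^2*y^2*z - x^3*y - 2*x*y*z^2 + x^2*z + z^3 + 2*x*y - 3*z

x^2*y^2*z - x^3*y - 2*x*y*z^2 + x^2*z + z^3 + 2*x*y - 3*z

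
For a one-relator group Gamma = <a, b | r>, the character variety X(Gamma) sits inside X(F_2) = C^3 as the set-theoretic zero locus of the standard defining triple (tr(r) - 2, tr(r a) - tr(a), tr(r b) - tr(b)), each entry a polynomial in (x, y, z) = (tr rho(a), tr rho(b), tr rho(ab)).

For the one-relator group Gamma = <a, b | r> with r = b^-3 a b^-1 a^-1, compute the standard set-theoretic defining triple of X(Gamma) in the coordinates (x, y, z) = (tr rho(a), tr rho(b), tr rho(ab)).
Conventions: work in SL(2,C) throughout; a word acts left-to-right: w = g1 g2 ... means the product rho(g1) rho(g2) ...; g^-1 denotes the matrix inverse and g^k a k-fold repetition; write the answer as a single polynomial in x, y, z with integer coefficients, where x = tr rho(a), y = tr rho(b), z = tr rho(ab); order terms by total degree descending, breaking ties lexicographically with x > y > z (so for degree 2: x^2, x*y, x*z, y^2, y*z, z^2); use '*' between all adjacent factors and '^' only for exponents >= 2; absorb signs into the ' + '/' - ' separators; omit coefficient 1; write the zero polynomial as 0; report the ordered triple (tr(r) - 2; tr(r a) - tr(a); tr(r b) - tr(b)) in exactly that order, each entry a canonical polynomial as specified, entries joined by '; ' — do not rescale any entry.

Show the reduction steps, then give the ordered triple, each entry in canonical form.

x*y^3*z - x^2*y^2 - y^2*z^2 - x*y*z + x^2 + y^2 + z^2 - 4; x*y^4 - y^3*z - 3*x*y^2 + 2*y*z; x*y^2*z - x^2*y - y*z^2

tr(b^-1 a) = tr(a) tr(b) - tr(a b)   [inverse elimination on b] = x*y - z
tr(b^-1 a b^-1) = tr(b^-1 a) tr(b) - tr(b^-1 a b)   [inverse elimination on b] = x*y^2 - y*z - x
tr(a^2) = tr(a) tr(a) - tr(1)   [square of a] = x^2 - 2
tr(a^2 b) = tr(a) tr(b a) - tr(b)   [square of a] = x*z - y
tr(a b^-1 a) = tr(a^2) tr(b) - tr(a^2 b)   [inverse elimination on b] = x^2*y - x*z - y
tr(a b a b) = tr(b a) tr(b a) - tr(1)   [split at a repeated b] = z^2 - 2
tr(a b^-1 a b) = tr(a b a) tr(b) - tr(a b a b)   [inverse elimination on b] = x*y*z - y^2 - z^2 + 2
tr(b^-1 a b^-1 a) = tr(a b^-1 a) tr(b) - tr(a b^-1 a b)   [inverse elimination on b] = x^2*y^2 - 2*x*y*z + z^2 - 2
tr(b^-1 a b^-1 a^-1) = tr(b^-1 a b^-1) tr(a) - tr(b^-1 a b^-1 a)   [inverse elimination on a] = x*y*z - x^2 - z^2 + 2
tr(b^-1 a b^-1 a^-1 b^-1) = tr(b^-1 a b^-1 a^-1) tr(b) - tr(b^-1 a b^-1 a^-1 b)   [inverse elimination on b] = x*y^2*z - x^2*y - y*z^2 + y
tr(b^-3 a b^-1 a^-1) = tr(b^-1 a b^-1 a^-1 b^-1) tr(b) - tr(b^-1 a b^-1 a^-1)   [inverse elimination on b] = x*y^3*z - x^2*y^2 - y^2*z^2 - x*y*z + x^2 + y^2 + z^2 - 2
tr(b^-1 a b^-2) = tr(a b^-2) tr(b) - tr(a b^-1) = x*y^3 - y^2*z - 2*x*y + z
tr(b^-3 a b^-1) = tr(b^-1 a b^-2) tr(b) - tr(b^-1 a b^-1) = x*y^4 - y^3*z - 3*x*y^2 + 2*y*z + x
assemble the triple (tr(r) - 2; tr(r a) - x; tr(r b) - y)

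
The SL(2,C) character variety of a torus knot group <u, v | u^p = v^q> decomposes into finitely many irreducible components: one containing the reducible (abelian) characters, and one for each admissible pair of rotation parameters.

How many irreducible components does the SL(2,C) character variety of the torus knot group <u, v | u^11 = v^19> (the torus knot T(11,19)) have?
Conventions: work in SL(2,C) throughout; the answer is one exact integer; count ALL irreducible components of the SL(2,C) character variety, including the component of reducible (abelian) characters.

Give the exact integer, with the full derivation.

Gamma = < u, v | u^11 = v^19 > (torus knot T(11,19)); the central element u^11 = v^19 acts as +I or -I in any irreducible SL(2,C) representation.
This locks tr(u) to 2*cos(pi*alpha/11), alpha in 1..10, and tr(v) to 2*cos(pi*beta/19), beta in 1..18, on each component of irreducible characters.
u^11 = (-1)^alpha I and v^19 = (-1)^beta I must agree, so alpha and beta have equal parity.
Enumerate parity-matched pairs: 5*9 odd-odd plus 5*9 even-even gives 90.
That is 90 components of irreducible characters, and with the reducible (abelian) component the total is 91.

91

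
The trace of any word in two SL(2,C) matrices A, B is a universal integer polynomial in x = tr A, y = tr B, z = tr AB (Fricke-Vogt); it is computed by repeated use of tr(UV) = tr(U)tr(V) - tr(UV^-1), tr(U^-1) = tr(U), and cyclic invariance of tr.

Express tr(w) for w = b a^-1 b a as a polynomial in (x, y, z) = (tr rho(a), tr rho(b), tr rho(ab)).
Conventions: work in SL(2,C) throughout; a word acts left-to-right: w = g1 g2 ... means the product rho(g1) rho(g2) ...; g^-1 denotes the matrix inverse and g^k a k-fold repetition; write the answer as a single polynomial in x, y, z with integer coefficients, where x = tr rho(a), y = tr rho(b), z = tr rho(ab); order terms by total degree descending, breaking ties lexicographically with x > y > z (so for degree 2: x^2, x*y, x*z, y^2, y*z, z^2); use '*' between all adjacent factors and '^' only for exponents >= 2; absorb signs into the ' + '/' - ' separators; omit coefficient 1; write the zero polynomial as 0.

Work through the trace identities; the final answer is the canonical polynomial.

tr(b a b) = tr(b) tr(a b) - tr(a) = y*z - x
tr(b a b a) = tr(b a) tr(b a) - tr(1) = z^2 - 2
tr(b a^-1 b a) = tr(b a b) tr(a) - tr(b a b a) = x*y*z - x^2 - z^2 + 2

x*y*z - x^2 - z^2 + 2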